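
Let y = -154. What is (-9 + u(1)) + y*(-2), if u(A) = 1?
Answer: 300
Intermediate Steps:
(-9 + u(1)) + y*(-2) = (-9 + 1) - 154*(-2) = -8 + 308 = 300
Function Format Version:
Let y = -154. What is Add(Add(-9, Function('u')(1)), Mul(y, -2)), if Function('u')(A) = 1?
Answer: 300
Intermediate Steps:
Add(Add(-9, Function('u')(1)), Mul(y, -2)) = Add(Add(-9, 1), Mul(-154, -2)) = Add(-8, 308) = 300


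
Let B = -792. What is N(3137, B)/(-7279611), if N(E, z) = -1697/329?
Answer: 1697/2394992019 ≈ 7.0856e-7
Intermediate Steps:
N(E, z) = -1697/329 (N(E, z) = -1697*1/329 = -1697/329)
N(3137, B)/(-7279611) = -1697/329/(-7279611) = -1697/329*(-1/7279611) = 1697/2394992019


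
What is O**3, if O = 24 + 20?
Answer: 85184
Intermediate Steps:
O = 44
O**3 = 44**3 = 85184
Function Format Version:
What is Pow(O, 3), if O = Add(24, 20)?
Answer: 85184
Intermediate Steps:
O = 44
Pow(O, 3) = Pow(44, 3) = 85184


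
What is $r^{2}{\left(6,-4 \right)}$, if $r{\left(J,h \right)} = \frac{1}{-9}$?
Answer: $\frac{1}{81} \approx 0.012346$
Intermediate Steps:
$r{\left(J,h \right)} = - \frac{1}{9}$
$r^{2}{\left(6,-4 \right)} = \left(- \frac{1}{9}\right)^{2} = \frac{1}{81}$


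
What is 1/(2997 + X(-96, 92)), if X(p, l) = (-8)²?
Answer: 1/3061 ≈ 0.00032669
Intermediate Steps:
X(p, l) = 64
1/(2997 + X(-96, 92)) = 1/(2997 + 64) = 1/3061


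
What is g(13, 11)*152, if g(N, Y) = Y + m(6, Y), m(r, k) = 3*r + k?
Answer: 6080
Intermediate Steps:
m(r, k) = k + 3*r
g(N, Y) = 18 + 2*Y (g(N, Y) = Y + (Y + 3*6) = Y + (Y + 18) = Y + (18 + Y) = 18 + 2*Y)
g(13, 11)*152 = (18 + 2*11)*152 = (18 + 22)*152 = 40*152 = 6080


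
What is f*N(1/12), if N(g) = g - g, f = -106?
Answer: 0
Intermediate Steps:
N(g) = 0
f*N(1/12) = -106*0 = 0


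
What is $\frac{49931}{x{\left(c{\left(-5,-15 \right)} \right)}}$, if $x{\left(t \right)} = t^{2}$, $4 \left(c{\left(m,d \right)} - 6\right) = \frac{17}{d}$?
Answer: $\frac{3668400}{2401} \approx 1527.9$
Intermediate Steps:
$c{\left(m,d \right)} = 6 + \frac{17}{4 d}$ ($c{\left(m,d \right)} = 6 + \frac{17 \frac{1}{d}}{4} = 6 + \frac{17}{4 d}$)
$\frac{49931}{x{\left(c{\left(-5,-15 \right)} \right)}} = \frac{49931}{\left(6 + \frac{17}{4 \left(-15\right)}\right)^{2}} = \frac{49931}{\left(6 + \frac{17}{4} \left(- \frac{1}{15}\right)\right)^{2}} = \frac{49931}{\left(6 - \frac{17}{60}\right)^{2}} = \frac{49931}{\left(\frac{343}{60}\right)^{2}} = \frac{49931}{\frac{117649}{3600}} = 49931 \cdot \frac{3600}{117649} = \frac{3668400}{2401}$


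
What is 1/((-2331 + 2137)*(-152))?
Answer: 1/29488 ≈ 3.3912e-5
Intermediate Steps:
1/((-2331 + 2137)*(-152)) = -1/152/(-194) = -1/194*(-1/152) = 1/29488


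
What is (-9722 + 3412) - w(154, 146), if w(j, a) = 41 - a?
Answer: -6205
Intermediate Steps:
(-9722 + 3412) - w(154, 146) = (-9722 + 3412) - (41 - 1*146) = -6310 - (41 - 146) = -6310 - 1*(-105) = -6310 + 105 = -6205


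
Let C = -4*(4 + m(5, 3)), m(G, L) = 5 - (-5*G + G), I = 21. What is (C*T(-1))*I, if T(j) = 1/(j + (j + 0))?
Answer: 1218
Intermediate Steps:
m(G, L) = 5 + 4*G (m(G, L) = 5 - (-4)*G = 5 + 4*G)
T(j) = 1/(2*j) (T(j) = 1/(j + j) = 1/(2*j))
C = -116 (C = -4*(4 + (5 + 4*5)) = -4*(4 + (5 + 20)) = -4*(4 + 25) = -4*29 = -116)
(C*T(-1))*I = -58/(-1)*21 = -58*(-1)*21 = -116*(-½)*21 = 58*21 = 1218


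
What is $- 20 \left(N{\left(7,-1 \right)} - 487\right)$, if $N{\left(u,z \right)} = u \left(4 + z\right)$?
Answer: $9320$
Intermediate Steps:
$- 20 \left(N{\left(7,-1 \right)} - 487\right) = - 20 \left(7 \left(4 - 1\right) - 487\right) = - 20 \left(7 \cdot 3 - 487\right) = - 20 \left(21 - 487\right) = \left(-20\right) \left(-466\right) = 9320$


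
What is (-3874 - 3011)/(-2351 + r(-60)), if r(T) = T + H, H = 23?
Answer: 2295/796 ≈ 2.8832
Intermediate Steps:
r(T) = 23 + T (r(T) = T + 23 = 23 + T)
(-3874 - 3011)/(-2351 + r(-60)) = (-3874 - 3011)/(-2351 + (23 - 60)) = -6885/(-2351 - 37) = -6885/(-2388) = -6885*(-1/2388) = 2295/796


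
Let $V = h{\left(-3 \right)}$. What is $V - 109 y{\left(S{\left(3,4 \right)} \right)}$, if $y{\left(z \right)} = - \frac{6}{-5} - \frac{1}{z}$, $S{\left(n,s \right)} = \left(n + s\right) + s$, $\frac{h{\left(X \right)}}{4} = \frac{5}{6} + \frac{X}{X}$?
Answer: $- \frac{18737}{165} \approx -113.56$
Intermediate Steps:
$h{\left(X \right)} = \frac{22}{3}$ ($h{\left(X \right)} = 4 \left(\frac{5}{6} + \frac{X}{X}\right) = 4 \left(5 \cdot \frac{1}{6} + 1\right) = 4 \left(\frac{5}{6} + 1\right) = 4 \cdot \frac{11}{6} = \frac{22}{3}$)
$V = \frac{22}{3} \approx 7.3333$
$S{\left(n,s \right)} = n + 2 s$
$y{\left(z \right)} = \frac{6}{5} - \frac{1}{z}$ ($y{\left(z \right)} = \left(-6\right) \left(- \frac{1}{5}\right) - \frac{1}{z} = \frac{6}{5} - \frac{1}{z}$)
$V - 109 y{\left(S{\left(3,4 \right)} \right)} = \frac{22}{3} - 109 \left(\frac{6}{5} - \frac{1}{3 + 2 \cdot 4}\right) = \frac{22}{3} - 109 \left(\frac{6}{5} - \frac{1}{3 + 8}\right) = \frac{22}{3} - 109 \left(\frac{6}{5} - \frac{1}{11}\right) = \frac{22}{3} - \frac{6649}{55} = - \frac{18737}{165}$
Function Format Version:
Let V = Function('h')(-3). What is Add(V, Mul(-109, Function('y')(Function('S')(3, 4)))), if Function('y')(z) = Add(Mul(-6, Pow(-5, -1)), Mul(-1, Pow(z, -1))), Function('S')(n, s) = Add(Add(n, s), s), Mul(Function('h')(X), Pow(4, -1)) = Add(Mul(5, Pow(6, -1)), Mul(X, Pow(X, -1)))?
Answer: Rational(-18737, 165) ≈ -113.56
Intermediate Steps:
Function('h')(X) = Rational(22, 3) (Function('h')(X) = Mul(4, Add(Mul(5, Pow(6, -1)), Mul(X, Pow(X, -1)))) = Mul(4, Add(Mul(5, Rational(1, 6)), 1)) = Mul(4, Add(Rational(5, 6), 1)) = Mul(4, Rational(11, 6)) = Rational(22, 3))
V = Rational(22, 3) ≈ 7.3333
Function('S')(n, s) = Add(n, Mul(2, s))
Function('y')(z) = Add(Rational(6, 5), Mul(-1, Pow(z, -1))) (Function('y')(z) = Add(Mul(-6, Rational(-1, 5)), Mul(-1, Pow(z, -1))) = Add(Rational(6, 5), Mul(-1, Pow(z, -1))))
Add(V, Mul(-109, Function('y')(Function('S')(3, 4)))) = Add(Rational(22, 3), Mul(-109, Add(Rational(6, 5), Mul(-1, Pow(Add(3, Mul(2, 4)), -1))))) = Add(Rational(22, 3), Mul(-109, Add(Rational(6, 5), Mul(-1, Pow(Add(3, 8), -1))))) = Add(Rational(22, 3), Mul(-109, Add(Rational(6, 5), Mul(-1, Pow(11, -1))))) = Add(Rational(22, 3), Mul(-109, Add(Rational(6, 5), Mul(-1, Rational(1, 11))))) = Add(Rational(22, 3), Mul(-109, Add(Rational(6, 5), Rational(-1, 11)))) = Add(Rational(22, 3), Mul(-109, Rational(61, 55))) = Add(Rational(22, 3), Rational(-6649, 55)) = Rational(-18737, 165)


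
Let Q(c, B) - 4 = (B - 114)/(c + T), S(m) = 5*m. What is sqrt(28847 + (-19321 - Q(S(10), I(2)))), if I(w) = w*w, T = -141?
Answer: 2*sqrt(19710418)/91 ≈ 97.575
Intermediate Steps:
I(w) = w**2
Q(c, B) = 4 + (-114 + B)/(-141 + c) (Q(c, B) = 4 + (B - 114)/(c - 141) = 4 + (-114 + B)/(-141 + c))
sqrt(28847 + (-19321 - Q(S(10), I(2)))) = sqrt(28847 + (-19321 - (-678 + 2**2 + 4*(5*10))/(-141 + 5*10))) = sqrt(28847 + (-19321 - (-678 + 4 + 4*50)/(-141 + 50))) = sqrt(28847 + (-19321 - (-678 + 4 + 200)/(-91))) = sqrt(28847 + (-19321 - (-1)*(-474)/91)) = sqrt(28847 + (-19321 - 1*474/91)) = sqrt(28847 + (-19321 - 474/91)) = sqrt(28847 - 1758685/91) = sqrt(866392/91) = 2*sqrt(19710418)/91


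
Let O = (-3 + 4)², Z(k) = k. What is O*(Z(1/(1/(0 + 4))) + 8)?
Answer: 12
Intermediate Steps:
O = 1 (O = 1² = 1)
O*(Z(1/(1/(0 + 4))) + 8) = 1*(1/(1/(0 + 4)) + 8) = 1*(1/(1/4) + 8) = 1*(1/(¼) + 8) = 1*(4 + 8) = 1*12 = 12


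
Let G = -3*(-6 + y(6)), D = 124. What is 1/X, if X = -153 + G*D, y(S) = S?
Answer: -1/153 ≈ -0.0065359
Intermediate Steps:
G = 0 (G = -3*(-6 + 6) = -3*0 = 0)
X = -153 (X = -153 + 0*124 = -153 + 0 = -153)
1/X = 1/(-153) = -1/153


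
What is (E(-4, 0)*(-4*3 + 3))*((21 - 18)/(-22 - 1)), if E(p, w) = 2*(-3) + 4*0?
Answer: -162/23 ≈ -7.0435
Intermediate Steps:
E(p, w) = -6 (E(p, w) = -6 + 0 = -6)
(E(-4, 0)*(-4*3 + 3))*((21 - 18)/(-22 - 1)) = (-6*(-4*3 + 3))*((21 - 18)/(-22 - 1)) = (-6*(-12 + 3))*(3/(-23)) = (-6*(-9))*(3*(-1/23)) = 54*(-3/23) = -162/23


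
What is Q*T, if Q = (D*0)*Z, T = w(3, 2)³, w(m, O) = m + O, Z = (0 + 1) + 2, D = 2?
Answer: 0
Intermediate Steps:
Z = 3 (Z = 1 + 2 = 3)
w(m, O) = O + m
T = 125 (T = (2 + 3)³ = 5³ = 125)
Q = 0 (Q = (2*0)*3 = 0*3 = 0)
Q*T = 0*125 = 0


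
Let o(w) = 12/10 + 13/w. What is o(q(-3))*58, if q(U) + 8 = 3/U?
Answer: -638/45 ≈ -14.178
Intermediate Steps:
q(U) = -8 + 3/U
o(w) = 6/5 + 13/w (o(w) = 12*(⅒) + 13/w = 6/5 + 13/w)
o(q(-3))*58 = (6/5 + 13/(-8 + 3/(-3)))*58 = (6/5 + 13/(-8 + 3*(-⅓)))*58 = (6/5 + 13/(-8 - 1))*58 = (6/5 + 13/(-9))*58 = (6/5 + 13*(-⅑))*58 = (6/5 - 13/9)*58 = -11/45*58 = -638/45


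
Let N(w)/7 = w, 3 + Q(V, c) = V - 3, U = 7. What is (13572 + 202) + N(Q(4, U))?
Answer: 13760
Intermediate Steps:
Q(V, c) = -6 + V (Q(V, c) = -3 + (V - 3) = -3 + (-3 + V) = -6 + V)
N(w) = 7*w
(13572 + 202) + N(Q(4, U)) = (13572 + 202) + 7*(-6 + 4) = 13774 + 7*(-2) = 13774 - 14 = 13760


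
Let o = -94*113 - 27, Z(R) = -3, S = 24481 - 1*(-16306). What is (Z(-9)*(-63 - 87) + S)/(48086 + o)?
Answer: 41237/37437 ≈ 1.1015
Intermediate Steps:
S = 40787 (S = 24481 + 16306 = 40787)
o = -10649 (o = -10622 - 27 = -10649)
(Z(-9)*(-63 - 87) + S)/(48086 + o) = (-3*(-63 - 87) + 40787)/(48086 - 10649) = (-3*(-150) + 40787)/37437 = (450 + 40787)*(1/37437) = 41237*(1/37437) = 41237/37437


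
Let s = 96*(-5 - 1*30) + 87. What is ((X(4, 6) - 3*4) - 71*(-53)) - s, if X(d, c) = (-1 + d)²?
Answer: 7033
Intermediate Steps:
s = -3273 (s = 96*(-5 - 30) + 87 = 96*(-35) + 87 = -3360 + 87 = -3273)
((X(4, 6) - 3*4) - 71*(-53)) - s = (((-1 + 4)² - 3*4) - 71*(-53)) - 1*(-3273) = ((3² - 12) + 3763) + 3273 = ((9 - 12) + 3763) + 3273 = (-3 + 3763) + 3273 = 3760 + 3273 = 7033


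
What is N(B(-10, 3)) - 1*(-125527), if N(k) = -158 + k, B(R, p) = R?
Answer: 125359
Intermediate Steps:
N(B(-10, 3)) - 1*(-125527) = (-158 - 10) - 1*(-125527) = -168 + 125527 = 125359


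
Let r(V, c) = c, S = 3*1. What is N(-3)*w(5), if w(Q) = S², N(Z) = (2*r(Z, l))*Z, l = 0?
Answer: 0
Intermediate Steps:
S = 3
N(Z) = 0 (N(Z) = (2*0)*Z = 0*Z = 0)
w(Q) = 9 (w(Q) = 3² = 9)
N(-3)*w(5) = 0*9 = 0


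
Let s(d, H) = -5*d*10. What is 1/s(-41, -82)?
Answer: 1/2050 ≈ 0.00048780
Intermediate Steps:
s(d, H) = -50*d
1/s(-41, -82) = 1/(-50*(-41)) = 1/2050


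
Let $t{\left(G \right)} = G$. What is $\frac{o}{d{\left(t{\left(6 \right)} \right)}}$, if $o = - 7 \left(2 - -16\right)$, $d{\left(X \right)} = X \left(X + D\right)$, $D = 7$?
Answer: $- \frac{21}{13} \approx -1.6154$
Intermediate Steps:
$d{\left(X \right)} = X \left(7 + X\right)$ ($d{\left(X \right)} = X \left(X + 7\right) = X \left(7 + X\right)$)
$o = -126$ ($o = - 7 \left(2 + 16\right) = \left(-7\right) 18 = -126$)
$\frac{o}{d{\left(t{\left(6 \right)} \right)}} = - \frac{126}{6 \left(7 + 6\right)} = - \frac{126}{6 \cdot 13} = - \frac{126}{78} = \left(-126\right) \frac{1}{78} = - \frac{21}{13}$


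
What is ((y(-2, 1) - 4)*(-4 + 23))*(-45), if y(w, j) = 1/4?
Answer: 12825/4 ≈ 3206.3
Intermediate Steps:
y(w, j) = 1/4
((y(-2, 1) - 4)*(-4 + 23))*(-45) = ((1/4 - 4)*(-4 + 23))*(-45) = -15/4*19*(-45) = -285/4*(-45) = 12825/4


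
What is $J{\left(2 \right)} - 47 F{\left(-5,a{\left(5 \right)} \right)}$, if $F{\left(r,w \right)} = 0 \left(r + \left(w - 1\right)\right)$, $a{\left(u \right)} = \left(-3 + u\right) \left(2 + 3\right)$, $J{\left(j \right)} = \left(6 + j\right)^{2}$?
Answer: $64$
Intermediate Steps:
$a{\left(u \right)} = -15 + 5 u$ ($a{\left(u \right)} = \left(-3 + u\right) 5 = -15 + 5 u$)
$F{\left(r,w \right)} = 0$ ($F{\left(r,w \right)} = 0 \left(r + \left(w - 1\right)\right) = 0 \left(r + \left(-1 + w\right)\right) = 0 \left(-1 + r + w\right) = 0$)
$J{\left(2 \right)} - 47 F{\left(-5,a{\left(5 \right)} \right)} = \left(6 + 2\right)^{2} - 0 = 8^{2} + 0 = 64 + 0 = 64$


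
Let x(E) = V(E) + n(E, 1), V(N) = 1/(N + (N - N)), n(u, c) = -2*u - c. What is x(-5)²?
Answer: 1936/25 ≈ 77.440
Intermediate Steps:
n(u, c) = -c - 2*u
V(N) = 1/N (V(N) = 1/(N + 0) = 1/N)
x(E) = -1 + 1/E - 2*E (x(E) = 1/E + (-1*1 - 2*E) = 1/E + (-1 - 2*E) = -1 + 1/E - 2*E)
x(-5)² = (-1 + 1/(-5) - 2*(-5))² = (-1 - ⅕ + 10)² = (44/5)² = 1936/25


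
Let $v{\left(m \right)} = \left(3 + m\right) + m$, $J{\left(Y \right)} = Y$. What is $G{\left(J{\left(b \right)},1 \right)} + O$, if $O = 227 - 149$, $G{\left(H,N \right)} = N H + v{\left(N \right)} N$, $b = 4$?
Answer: $87$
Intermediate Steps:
$v{\left(m \right)} = 3 + 2 m$
$G{\left(H,N \right)} = H N + N \left(3 + 2 N\right)$ ($G{\left(H,N \right)} = N H + \left(3 + 2 N\right) N = H N + N \left(3 + 2 N\right)$)
$O = 78$ ($O = 227 - 149 = 78$)
$G{\left(J{\left(b \right)},1 \right)} + O = 1 \left(3 + 4 + 2 \cdot 1\right) + 78 = 1 \left(3 + 4 + 2\right) + 78 = 1 \cdot 9 + 78 = 9 + 78 = 87$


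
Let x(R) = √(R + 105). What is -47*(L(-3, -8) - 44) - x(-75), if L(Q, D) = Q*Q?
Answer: 1645 - √30 ≈ 1639.5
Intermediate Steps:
L(Q, D) = Q²
x(R) = √(105 + R)
-47*(L(-3, -8) - 44) - x(-75) = -47*((-3)² - 44) - √(105 - 75) = -47*(9 - 44) - √30 = -47*(-35) - √30 = 1645 - √30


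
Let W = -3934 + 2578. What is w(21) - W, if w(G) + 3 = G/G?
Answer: 1354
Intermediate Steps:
w(G) = -2 (w(G) = -3 + G/G = -3 + 1 = -2)
W = -1356
w(21) - W = -2 - 1*(-1356) = -2 + 1356 = 1354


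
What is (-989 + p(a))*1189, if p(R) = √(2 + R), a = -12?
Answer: -1175921 + 1189*I*√10 ≈ -1.1759e+6 + 3759.9*I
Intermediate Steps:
(-989 + p(a))*1189 = (-989 + √(2 - 12))*1189 = (-989 + √(-10))*1189 = (-989 + I*√10)*1189 = -1175921 + 1189*I*√10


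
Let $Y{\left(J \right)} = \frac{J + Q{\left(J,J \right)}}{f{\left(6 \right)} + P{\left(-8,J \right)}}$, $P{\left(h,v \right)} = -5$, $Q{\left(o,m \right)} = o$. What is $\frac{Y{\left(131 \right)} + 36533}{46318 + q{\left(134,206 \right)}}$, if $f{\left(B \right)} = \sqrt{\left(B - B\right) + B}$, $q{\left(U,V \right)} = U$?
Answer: $\frac{230939}{294196} - \frac{131 \sqrt{6}}{441294} \approx 0.78426$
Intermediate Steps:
$f{\left(B \right)} = \sqrt{B}$ ($f{\left(B \right)} = \sqrt{0 + B} = \sqrt{B}$)
$Y{\left(J \right)} = \frac{2 J}{-5 + \sqrt{6}}$ ($Y{\left(J \right)} = \frac{J + J}{\sqrt{6} - 5} = \frac{2 J}{-5 + \sqrt{6}}$)
$\frac{Y{\left(131 \right)} + 36533}{46318 + q{\left(134,206 \right)}} = \frac{\left(\left(- \frac{10}{19}\right) 131 - \frac{262 \sqrt{6}}{19}\right) + 36533}{46318 + 134} = \frac{\left(- \frac{1310}{19} - \frac{262 \sqrt{6}}{19}\right) + 36533}{46452} = \left(\frac{692817}{19} - \frac{262 \sqrt{6}}{19}\right) \frac{1}{46452} = \frac{230939}{294196} - \frac{131 \sqrt{6}}{441294}$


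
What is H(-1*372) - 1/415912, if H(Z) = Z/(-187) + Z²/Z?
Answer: -28777783291/77775544 ≈ -370.01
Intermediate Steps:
H(Z) = 186*Z/187 (H(Z) = Z*(-1/187) + Z = -Z/187 + Z = 186*Z/187)
H(-1*372) - 1/415912 = 186*(-1*372)/187 - 1/415912 = (186/187)*(-372) - 1*1/415912 = -69192/187 - 1/415912 = -28777783291/77775544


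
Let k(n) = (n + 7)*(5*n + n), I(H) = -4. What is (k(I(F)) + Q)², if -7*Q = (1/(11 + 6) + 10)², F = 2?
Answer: 30588960609/4092529 ≈ 7474.3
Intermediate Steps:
k(n) = 6*n*(7 + n) (k(n) = (7 + n)*(6*n) = 6*n*(7 + n))
Q = -29241/2023 (Q = -(1/(11 + 6) + 10)²/7 = -(1/17 + 10)²/7 = -(171/17)²/7 = -⅐*29241/289 = -29241/2023 ≈ -14.454)
(k(I(F)) + Q)² = (6*(-4)*(7 - 4) - 29241/2023)² = (6*(-4)*3 - 29241/2023)² = (-72 - 29241/2023)² = (-174897/2023)² = 30588960609/4092529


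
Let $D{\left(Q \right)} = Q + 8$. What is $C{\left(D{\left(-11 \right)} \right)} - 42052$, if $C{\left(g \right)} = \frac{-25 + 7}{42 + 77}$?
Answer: $- \frac{5004206}{119} \approx -42052.0$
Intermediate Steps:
$D{\left(Q \right)} = 8 + Q$
$C{\left(g \right)} = - \frac{18}{119}$
$C{\left(D{\left(-11 \right)} \right)} - 42052 = - \frac{18}{119} - 42052 = - \frac{5004206}{119}$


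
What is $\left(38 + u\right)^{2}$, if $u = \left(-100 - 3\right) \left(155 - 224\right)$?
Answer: $51051025$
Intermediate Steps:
$u = 7107$ ($u = \left(-100 + \left(1 - 4\right)\right) \left(-69\right) = \left(-100 - 3\right) \left(-69\right) = \left(-103\right) \left(-69\right) = 7107$)
$\left(38 + u\right)^{2} = \left(38 + 7107\right)^{2} = 7145^{2} = 51051025$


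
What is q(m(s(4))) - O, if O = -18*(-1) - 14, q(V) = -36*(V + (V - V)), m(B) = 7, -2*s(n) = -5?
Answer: -256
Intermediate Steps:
s(n) = 5/2 (s(n) = -1/2*(-5) = 5/2)
q(V) = -36*V (q(V) = -36*(V + 0) = -36*V)
O = 4 (O = 18 - 14 = 4)
q(m(s(4))) - O = -36*7 - 1*4 = -252 - 4 = -256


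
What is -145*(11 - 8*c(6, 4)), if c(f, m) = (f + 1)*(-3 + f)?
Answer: 22765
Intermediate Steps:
c(f, m) = (1 + f)*(-3 + f)
-145*(11 - 8*c(6, 4)) = -145*(11 - 8*(-3 + 6**2 - 2*6)) = -145*(11 - 8*(-3 + 36 - 12)) = -145*(11 - 8*21) = -145*(11 - 168) = -145*(-157) = 22765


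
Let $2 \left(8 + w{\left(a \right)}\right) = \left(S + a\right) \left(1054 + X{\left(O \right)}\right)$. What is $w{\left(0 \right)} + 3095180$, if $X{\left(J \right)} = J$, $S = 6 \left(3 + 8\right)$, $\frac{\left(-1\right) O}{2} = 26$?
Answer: $3128238$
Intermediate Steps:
$O = -52$ ($O = \left(-2\right) 26 = -52$)
$S = 66$ ($S = 6 \cdot 11 = 66$)
$w{\left(a \right)} = 33058 + 501 a$ ($w{\left(a \right)} = -8 + \frac{\left(66 + a\right) \left(1054 - 52\right)}{2} = -8 + \frac{\left(66 + a\right) 1002}{2} = -8 + \frac{66132 + 1002 a}{2} = -8 + \left(33066 + 501 a\right) = 33058 + 501 a$)
$w{\left(0 \right)} + 3095180 = \left(33058 + 501 \cdot 0\right) + 3095180 = \left(33058 + 0\right) + 3095180 = 33058 + 3095180 = 3128238$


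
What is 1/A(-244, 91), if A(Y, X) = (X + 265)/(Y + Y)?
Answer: -122/89 ≈ -1.3708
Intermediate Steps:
A(Y, X) = (265 + X)/(2*Y) (A(Y, X) = (265 + X)/((2*Y)) = (265 + X)*(1/(2*Y)) = (265 + X)/(2*Y))
1/A(-244, 91) = 1/((½)*(265 + 91)/(-244)) = 1/((½)*(-1/244)*356) = 1/(-89/122) = -122/89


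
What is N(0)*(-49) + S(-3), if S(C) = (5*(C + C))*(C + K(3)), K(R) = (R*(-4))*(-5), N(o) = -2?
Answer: -1612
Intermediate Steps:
K(R) = 20*R (K(R) = -4*R*(-5) = 20*R)
S(C) = 10*C*(60 + C) (S(C) = (5*(C + C))*(C + 20*3) = (5*(2*C))*(C + 60) = (10*C)*(60 + C) = 10*C*(60 + C))
N(0)*(-49) + S(-3) = -2*(-49) + 10*(-3)*(60 - 3) = 98 + 10*(-3)*57 = 98 - 1710 = -1612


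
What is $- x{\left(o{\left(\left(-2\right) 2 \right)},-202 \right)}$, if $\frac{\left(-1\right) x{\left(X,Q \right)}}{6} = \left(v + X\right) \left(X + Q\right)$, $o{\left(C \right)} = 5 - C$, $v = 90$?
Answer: $-114642$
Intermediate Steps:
$x{\left(X,Q \right)} = - 6 \left(90 + X\right) \left(Q + X\right)$ ($x{\left(X,Q \right)} = - 6 \left(90 + X\right) \left(X + Q\right) = - 6 \left(90 + X\right) \left(Q + X\right)$)
$- x{\left(o{\left(\left(-2\right) 2 \right)},-202 \right)} = - (\left(-540\right) \left(-202\right) - 540 \left(5 - \left(-2\right) 2\right) - 6 \left(5 - \left(-2\right) 2\right)^{2} - - 1212 \left(5 - \left(-2\right) 2\right)) = - (109080 - 540 \left(5 - -4\right) - 6 \left(5 - -4\right)^{2} - - 1212 \left(5 - -4\right)) = - (109080 - 540 \left(5 + 4\right) - 6 \left(5 + 4\right)^{2} - - 1212 \left(5 + 4\right)) = - (109080 - 4860 - 6 \cdot 9^{2} - \left(-1212\right) 9) = - (109080 - 4860 - 486 + 10908) = \left(-1\right) 114642 = -114642$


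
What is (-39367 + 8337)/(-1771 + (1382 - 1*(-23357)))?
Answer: -535/396 ≈ -1.3510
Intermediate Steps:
(-39367 + 8337)/(-1771 + (1382 - 1*(-23357))) = -31030/(-1771 + (1382 + 23357)) = -31030/(-1771 + 24739) = -31030/22968 = -31030*1/22968 = -535/396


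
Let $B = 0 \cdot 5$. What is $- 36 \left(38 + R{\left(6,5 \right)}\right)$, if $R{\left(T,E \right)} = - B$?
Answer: $-1368$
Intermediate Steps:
$B = 0$
$R{\left(T,E \right)} = 0$ ($R{\left(T,E \right)} = \left(-1\right) 0 = 0$)
$- 36 \left(38 + R{\left(6,5 \right)}\right) = - 36 \left(38 + 0\right) = \left(-36\right) 38 = -1368$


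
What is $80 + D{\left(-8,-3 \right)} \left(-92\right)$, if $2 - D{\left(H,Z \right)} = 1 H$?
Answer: $-840$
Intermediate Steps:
$D{\left(H,Z \right)} = 2 - H$ ($D{\left(H,Z \right)} = 2 - 1 H = 2 - H$)
$80 + D{\left(-8,-3 \right)} \left(-92\right) = 80 + \left(2 - -8\right) \left(-92\right) = 80 + \left(2 + 8\right) \left(-92\right) = 80 + 10 \left(-92\right) = 80 - 920 = -840$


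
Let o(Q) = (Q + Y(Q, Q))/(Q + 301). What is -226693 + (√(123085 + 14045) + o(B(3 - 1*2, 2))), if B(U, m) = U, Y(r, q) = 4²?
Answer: -68461269/302 + √137130 ≈ -2.2632e+5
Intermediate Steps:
Y(r, q) = 16
o(Q) = (16 + Q)/(301 + Q) (o(Q) = (Q + 16)/(Q + 301) = (16 + Q)/(301 + Q))
-226693 + (√(123085 + 14045) + o(B(3 - 1*2, 2))) = -226693 + (√(123085 + 14045) + (16 + (3 - 1*2))/(301 + (3 - 1*2))) = -226693 + (√137130 + (16 + (3 - 2))/(301 + (3 - 2))) = -226693 + (√137130 + (16 + 1)/(301 + 1)) = -226693 + (√137130 + 17/302) = -226693 + (17/302 + √137130) = -68461269/302 + √137130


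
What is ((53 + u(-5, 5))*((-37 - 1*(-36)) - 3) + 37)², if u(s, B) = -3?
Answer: 26569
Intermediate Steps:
((53 + u(-5, 5))*((-37 - 1*(-36)) - 3) + 37)² = ((53 - 3)*((-37 - 1*(-36)) - 3) + 37)² = (50*((-37 + 36) - 3) + 37)² = (50*(-1 - 3) + 37)² = (50*(-4) + 37)² = (-200 + 37)² = (-163)² = 26569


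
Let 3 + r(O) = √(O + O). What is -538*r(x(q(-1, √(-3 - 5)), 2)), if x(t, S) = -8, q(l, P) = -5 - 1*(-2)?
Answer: 1614 - 2152*I ≈ 1614.0 - 2152.0*I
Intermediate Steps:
q(l, P) = -3 (q(l, P) = -5 + 2 = -3)
r(O) = -3 + √2*√O (r(O) = -3 + √(O + O) = -3 + √(2*O) = -3 + √2*√O)
-538*r(x(q(-1, √(-3 - 5)), 2)) = -538*(-3 + √2*√(-8)) = -538*(-3 + √2*(2*I*√2)) = -538*(-3 + 4*I) = 1614 - 2152*I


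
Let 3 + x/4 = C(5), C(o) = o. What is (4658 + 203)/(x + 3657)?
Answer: 4861/3665 ≈ 1.3263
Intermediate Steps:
x = 8 (x = -12 + 4*5 = -12 + 20 = 8)
(4658 + 203)/(x + 3657) = (4658 + 203)/(8 + 3657) = 4861/3665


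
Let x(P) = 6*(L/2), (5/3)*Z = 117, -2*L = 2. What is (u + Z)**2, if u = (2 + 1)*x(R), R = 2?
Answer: 93636/25 ≈ 3745.4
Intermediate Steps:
L = -1 (L = -1/2*2 = -1)
Z = 351/5 (Z = (3/5)*117 = 351/5 ≈ 70.200)
x(P) = -3 (x(P) = 6*(-1/2) = -3)
u = -9 (u = (2 + 1)*(-3) = 3*(-3) = -9)
(u + Z)**2 = (-9 + 351/5)**2 = (306/5)**2 = 93636/25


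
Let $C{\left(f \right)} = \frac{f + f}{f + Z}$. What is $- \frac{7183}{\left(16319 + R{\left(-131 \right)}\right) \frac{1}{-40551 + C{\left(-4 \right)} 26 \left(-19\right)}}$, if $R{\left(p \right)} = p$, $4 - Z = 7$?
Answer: $\frac{2067332047}{113316} \approx 18244.0$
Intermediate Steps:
$Z = -3$ ($Z = 4 - 7 = -3$)
$C{\left(f \right)} = \frac{2 f}{-3 + f}$ ($C{\left(f \right)} = \frac{f + f}{f - 3} = \frac{2 f}{-3 + f}$)
$- \frac{7183}{\left(16319 + R{\left(-131 \right)}\right) \frac{1}{-40551 + C{\left(-4 \right)} 26 \left(-19\right)}} = - \frac{7183}{\left(16319 - 131\right) \frac{1}{-40551 + 2 \left(-4\right) \frac{1}{-3 - 4} \cdot 26 \left(-19\right)}} = - \frac{7183}{16188 \frac{1}{-40551 + 2 \left(-4\right) \frac{1}{-7} \cdot 26 \left(-19\right)}} = - \frac{7183}{16188 \frac{1}{-40551 + 2 \left(-4\right) \left(- \frac{1}{7}\right) 26 \left(-19\right)}} = - \frac{7183}{16188 \frac{1}{-40551 + \frac{8}{7} \cdot 26 \left(-19\right)}} = - \frac{7183}{16188 \frac{1}{-40551 + \frac{208}{7} \left(-19\right)}} = - \frac{7183}{16188 \frac{1}{-40551 - \frac{3952}{7}}} = - \frac{7183}{16188 \frac{1}{- \frac{287809}{7}}} = - \frac{7183}{16188 \left(- \frac{7}{287809}\right)} = - \frac{7183}{- \frac{113316}{287809}} = \left(-7183\right) \left(- \frac{287809}{113316}\right) = \frac{2067332047}{113316}$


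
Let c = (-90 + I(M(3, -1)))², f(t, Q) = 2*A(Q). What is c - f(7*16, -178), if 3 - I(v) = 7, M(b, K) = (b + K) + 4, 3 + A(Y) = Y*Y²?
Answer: 11288346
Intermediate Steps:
A(Y) = -3 + Y³ (A(Y) = -3 + Y*Y² = -3 + Y³)
M(b, K) = 4 + K + b (M(b, K) = (K + b) + 4 = 4 + K + b)
I(v) = -4 (I(v) = 3 - 1*7 = 3 - 7 = -4)
f(t, Q) = -6 + 2*Q³ (f(t, Q) = 2*(-3 + Q³) = -6 + 2*Q³)
c = 8836 (c = (-90 - 4)² = (-94)² = 8836)
c - f(7*16, -178) = 8836 - (-6 + 2*(-178)³) = 8836 - (-6 + 2*(-5639752)) = 8836 - (-6 - 11279504) = 8836 - 1*(-11279510) = 8836 + 11279510 = 11288346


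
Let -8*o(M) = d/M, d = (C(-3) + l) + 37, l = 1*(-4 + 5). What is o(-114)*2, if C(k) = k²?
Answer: 47/456 ≈ 0.10307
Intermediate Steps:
l = 1 (l = 1*1 = 1)
d = 47 (d = ((-3)² + 1) + 37 = (9 + 1) + 37 = 10 + 37 = 47)
o(M) = -47/(8*M)
o(-114)*2 = -47/8/(-114)*2 = -47/8*(-1/114)*2 = (47/912)*2 = 47/456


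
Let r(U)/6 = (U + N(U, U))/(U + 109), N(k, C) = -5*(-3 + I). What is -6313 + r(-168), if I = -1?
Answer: -371579/59 ≈ -6297.9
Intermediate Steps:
N(k, C) = 20 (N(k, C) = -5*(-3 - 1) = -5*(-4) = 20)
r(U) = 6*(20 + U)/(109 + U) (r(U) = 6*((U + 20)/(U + 109)) = 6*((20 + U)/(109 + U)) = 6*(20 + U)/(109 + U))
-6313 + r(-168) = -6313 + 6*(20 - 168)/(109 - 168) = -6313 + 6*(-148)/(-59) = -6313 + 6*(-1/59)*(-148) = -6313 + 888/59 = -371579/59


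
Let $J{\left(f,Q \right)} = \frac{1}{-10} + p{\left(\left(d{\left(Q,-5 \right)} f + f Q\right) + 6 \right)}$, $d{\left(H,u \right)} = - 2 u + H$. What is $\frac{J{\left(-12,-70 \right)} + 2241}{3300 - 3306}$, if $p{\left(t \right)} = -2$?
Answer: $- \frac{7463}{20} \approx -373.15$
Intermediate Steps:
$d{\left(H,u \right)} = H - 2 u$
$J{\left(f,Q \right)} = - \frac{21}{10}$ ($J{\left(f,Q \right)} = \frac{1}{-10} - 2 = - \frac{1}{10} - 2 = - \frac{21}{10}$)
$\frac{J{\left(-12,-70 \right)} + 2241}{3300 - 3306} = \frac{- \frac{21}{10} + 2241}{3300 - 3306} = \frac{22389}{10 \left(-6\right)} = \frac{22389}{10} \left(- \frac{1}{6}\right) = - \frac{7463}{20}$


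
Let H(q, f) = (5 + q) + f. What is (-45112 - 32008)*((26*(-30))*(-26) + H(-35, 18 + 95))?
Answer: -1570394560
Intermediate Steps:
H(q, f) = 5 + f + q
(-45112 - 32008)*((26*(-30))*(-26) + H(-35, 18 + 95)) = (-45112 - 32008)*((26*(-30))*(-26) + (5 + (18 + 95) - 35)) = -77120*(-780*(-26) + (5 + 113 - 35)) = -77120*(20280 + 83) = -77120*20363 = -1570394560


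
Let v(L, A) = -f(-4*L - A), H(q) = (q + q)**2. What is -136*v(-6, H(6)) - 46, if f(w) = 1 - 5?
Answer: -590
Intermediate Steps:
H(q) = 4*q**2 (H(q) = (2*q)**2 = 4*q**2)
f(w) = -4
v(L, A) = 4 (v(L, A) = -1*(-4) = 4)
-136*v(-6, H(6)) - 46 = -136*4 - 46 = -544 - 46 = -590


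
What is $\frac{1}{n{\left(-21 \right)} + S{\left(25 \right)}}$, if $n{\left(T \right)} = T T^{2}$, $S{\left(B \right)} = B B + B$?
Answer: $- \frac{1}{8611} \approx -0.00011613$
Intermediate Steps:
$S{\left(B \right)} = B + B^{2}$ ($S{\left(B \right)} = B^{2} + B = B + B^{2}$)
$n{\left(T \right)} = T^{3}$
$\frac{1}{n{\left(-21 \right)} + S{\left(25 \right)}} = \frac{1}{\left(-21\right)^{3} + 25 \left(1 + 25\right)} = \frac{1}{-9261 + 25 \cdot 26} = \frac{1}{-9261 + 650} = \frac{1}{-8611} = - \frac{1}{8611}$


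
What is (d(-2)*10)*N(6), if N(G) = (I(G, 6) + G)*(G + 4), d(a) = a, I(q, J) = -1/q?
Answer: -3500/3 ≈ -1166.7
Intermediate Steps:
N(G) = (4 + G)*(G - 1/G) (N(G) = (-1/G + G)*(G + 4) = (G - 1/G)*(4 + G) = (4 + G)*(G - 1/G))
(d(-2)*10)*N(6) = (-2*10)*(-1 + 6² - 4/6 + 4*6) = -20*(-1 + 36 - 4*⅙ + 24) = -20*(-1 + 36 - ⅔ + 24) = -20*175/3 = -3500/3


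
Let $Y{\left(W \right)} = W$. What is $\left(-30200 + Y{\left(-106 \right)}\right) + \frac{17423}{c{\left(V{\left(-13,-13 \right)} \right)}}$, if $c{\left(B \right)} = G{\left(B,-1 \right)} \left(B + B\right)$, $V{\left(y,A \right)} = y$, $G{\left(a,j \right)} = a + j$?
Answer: $- \frac{1573423}{52} \approx -30258.0$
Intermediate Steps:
$c{\left(B \right)} = 2 B \left(-1 + B\right)$ ($c{\left(B \right)} = \left(B - 1\right) \left(B + B\right) = \left(-1 + B\right) 2 B = 2 B \left(-1 + B\right)$)
$\left(-30200 + Y{\left(-106 \right)}\right) + \frac{17423}{c{\left(V{\left(-13,-13 \right)} \right)}} = \left(-30200 - 106\right) + \frac{17423}{2 \left(-13\right) \left(-1 - 13\right)} = -30306 + \frac{17423}{2 \left(-13\right) \left(-14\right)} = -30306 + \frac{17423}{364} = -30306 + 17423 \cdot \frac{1}{364} = -30306 + \frac{2489}{52} = - \frac{1573423}{52}$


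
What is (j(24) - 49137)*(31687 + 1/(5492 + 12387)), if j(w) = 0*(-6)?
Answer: -27837676692738/17879 ≈ -1.5570e+9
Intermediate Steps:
j(w) = 0
(j(24) - 49137)*(31687 + 1/(5492 + 12387)) = (0 - 49137)*(31687 + 1/(5492 + 12387)) = -49137*(31687 + 1/17879) = -49137*566531874/17879 = -27837676692738/17879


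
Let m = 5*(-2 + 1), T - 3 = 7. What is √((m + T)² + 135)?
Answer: 4*√10 ≈ 12.649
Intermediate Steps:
T = 10 (T = 3 + 7 = 10)
m = -5 (m = 5*(-1) = -5)
√((m + T)² + 135) = √((-5 + 10)² + 135) = √(5² + 135) = √(25 + 135) = √160 = 4*√10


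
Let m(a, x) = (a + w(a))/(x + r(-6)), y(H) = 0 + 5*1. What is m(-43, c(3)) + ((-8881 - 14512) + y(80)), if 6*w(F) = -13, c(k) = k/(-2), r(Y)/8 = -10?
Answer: -11436461/489 ≈ -23387.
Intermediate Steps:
r(Y) = -80 (r(Y) = 8*(-10) = -80)
c(k) = -k/2 (c(k) = k*(-½) = -k/2)
w(F) = -13/6 (w(F) = (⅙)*(-13) = -13/6)
y(H) = 5 (y(H) = 0 + 5 = 5)
m(a, x) = (-13/6 + a)/(-80 + x) (m(a, x) = (a - 13/6)/(x - 80) = (-13/6 + a)/(-80 + x))
m(-43, c(3)) + ((-8881 - 14512) + y(80)) = (-13/6 - 43)/(-80 - ½*3) + ((-8881 - 14512) + 5) = -271/6/(-80 - 3/2) + (-23393 + 5) = -271/6/(-163/2) - 23388 = -2/163*(-271/6) - 23388 = 271/489 - 23388 = -11436461/489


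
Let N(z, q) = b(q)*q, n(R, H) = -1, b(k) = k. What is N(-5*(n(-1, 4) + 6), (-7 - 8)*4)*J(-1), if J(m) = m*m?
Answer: 3600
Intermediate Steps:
J(m) = m²
N(z, q) = q² (N(z, q) = q*q = q²)
N(-5*(n(-1, 4) + 6), (-7 - 8)*4)*J(-1) = ((-7 - 8)*4)²*(-1)² = (-15*4)²*1 = (-60)²*1 = 3600*1 = 3600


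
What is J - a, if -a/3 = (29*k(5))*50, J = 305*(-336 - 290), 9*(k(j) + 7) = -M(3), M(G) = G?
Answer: -222830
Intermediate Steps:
k(j) = -22/3 (k(j) = -7 + (-1*3)/9 = -7 + (⅑)*(-3) = -7 - ⅓ = -22/3)
J = -190930 (J = 305*(-626) = -190930)
a = 31900 (a = -3*29*(-22/3)*50 = -(-638)*50 = -3*(-31900/3) = 31900)
J - a = -190930 - 1*31900 = -190930 - 31900 = -222830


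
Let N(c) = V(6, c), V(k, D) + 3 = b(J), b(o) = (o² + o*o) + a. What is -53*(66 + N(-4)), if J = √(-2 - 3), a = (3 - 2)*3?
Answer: -2968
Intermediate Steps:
a = 3 (a = 1*3 = 3)
J = I*√5 (J = √(-5) = I*√5 ≈ 2.2361*I)
b(o) = 3 + 2*o² (b(o) = (o² + o*o) + 3 = (o² + o²) + 3 = 2*o² + 3 = 3 + 2*o²)
V(k, D) = -10 (V(k, D) = -3 + (3 + 2*(I*√5)²) = -3 + (3 + 2*(-5)) = -3 + (3 - 10) = -3 - 7 = -10)
N(c) = -10
-53*(66 + N(-4)) = -53*(66 - 10) = -53*56 = -2968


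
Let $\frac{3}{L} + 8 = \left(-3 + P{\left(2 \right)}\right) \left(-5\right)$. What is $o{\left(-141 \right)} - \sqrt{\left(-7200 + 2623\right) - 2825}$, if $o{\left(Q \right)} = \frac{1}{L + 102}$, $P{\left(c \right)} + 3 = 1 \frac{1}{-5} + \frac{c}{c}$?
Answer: $\frac{6}{613} - i \sqrt{7402} \approx 0.0097879 - 86.035 i$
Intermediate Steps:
$P{\left(c \right)} = - \frac{11}{5}$ ($P{\left(c \right)} = -3 + \left(1 \frac{1}{-5} + \frac{c}{c}\right) = -3 + \left(1 \left(- \frac{1}{5}\right) + 1\right) = -3 + \left(- \frac{1}{5} + 1\right) = -3 + \frac{4}{5} = - \frac{11}{5}$)
$L = \frac{1}{6}$ ($L = \frac{3}{-8 + \left(-3 - \frac{11}{5}\right) \left(-5\right)} = \frac{3}{-8 - -26} = \frac{3}{-8 + 26} = \frac{3}{18} = 3 \cdot \frac{1}{18} = \frac{1}{6} \approx 0.16667$)
$o{\left(Q \right)} = \frac{6}{613}$ ($o{\left(Q \right)} = \frac{1}{\frac{1}{6} + 102} = \frac{1}{\frac{613}{6}} = \frac{6}{613}$)
$o{\left(-141 \right)} - \sqrt{\left(-7200 + 2623\right) - 2825} = \frac{6}{613} - \sqrt{\left(-7200 + 2623\right) - 2825} = \frac{6}{613} - \sqrt{-4577 - 2825} = \frac{6}{613} - \sqrt{-7402} = \frac{6}{613} - i \sqrt{7402}$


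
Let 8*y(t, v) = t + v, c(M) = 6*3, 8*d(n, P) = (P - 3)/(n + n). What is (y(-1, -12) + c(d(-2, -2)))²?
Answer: 17161/64 ≈ 268.14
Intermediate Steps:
d(n, P) = (-3 + P)/(16*n) (d(n, P) = ((P - 3)/(n + n))/8 = ((-3 + P)/((2*n)))/8 = ((-3 + P)*(1/(2*n)))/8 = ((-3 + P)/(2*n))/8 = (-3 + P)/(16*n))
c(M) = 18
y(t, v) = t/8 + v/8 (y(t, v) = (t + v)/8 = t/8 + v/8)
(y(-1, -12) + c(d(-2, -2)))² = (((⅛)*(-1) + (⅛)*(-12)) + 18)² = ((-⅛ - 3/2) + 18)² = (-13/8 + 18)² = (131/8)² = 17161/64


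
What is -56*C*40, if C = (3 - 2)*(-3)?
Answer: 6720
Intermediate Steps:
C = -3 (C = 1*(-3) = -3)
-56*C*40 = -56*(-3)*40 = 168*40 = 6720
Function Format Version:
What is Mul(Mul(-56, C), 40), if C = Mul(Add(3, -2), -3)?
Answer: 6720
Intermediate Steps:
C = -3 (C = Mul(1, -3) = -3)
Mul(Mul(-56, C), 40) = Mul(Mul(-56, -3), 40) = Mul(168, 40) = 6720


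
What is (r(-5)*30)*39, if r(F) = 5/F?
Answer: -1170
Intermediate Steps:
(r(-5)*30)*39 = ((5/(-5))*30)*39 = ((5*(-⅕))*30)*39 = -1*30*39 = -30*39 = -1170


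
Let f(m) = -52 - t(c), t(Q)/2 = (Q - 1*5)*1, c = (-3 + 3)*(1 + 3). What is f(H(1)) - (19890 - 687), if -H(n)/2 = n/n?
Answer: -19245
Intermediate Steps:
c = 0 (c = 0*4 = 0)
H(n) = -2 (H(n) = -2*n/n = -2*1 = -2)
t(Q) = -10 + 2*Q (t(Q) = 2*((Q - 1*5)*1) = 2*((Q - 5)*1) = 2*((-5 + Q)*1) = 2*(-5 + Q) = -10 + 2*Q)
f(m) = -42 (f(m) = -52 - (-10 + 2*0) = -52 - (-10 + 0) = -52 - 1*(-10) = -52 + 10 = -42)
f(H(1)) - (19890 - 687) = -42 - (19890 - 687) = -42 - 1*19203 = -42 - 19203 = -19245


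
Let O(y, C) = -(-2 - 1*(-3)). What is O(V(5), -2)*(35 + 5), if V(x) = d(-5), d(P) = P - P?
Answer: -40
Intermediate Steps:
d(P) = 0
V(x) = 0
O(y, C) = -1 (O(y, C) = -(-2 + 3) = -1*1 = -1)
O(V(5), -2)*(35 + 5) = -(35 + 5) = -1*40 = -40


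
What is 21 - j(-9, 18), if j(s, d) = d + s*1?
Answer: 12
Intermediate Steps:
j(s, d) = d + s
21 - j(-9, 18) = 21 - (18 - 9) = 21 - 1*9 = 21 - 9 = 12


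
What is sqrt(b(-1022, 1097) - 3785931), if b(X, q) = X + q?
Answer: 8*I*sqrt(59154) ≈ 1945.7*I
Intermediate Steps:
sqrt(b(-1022, 1097) - 3785931) = sqrt((-1022 + 1097) - 3785931) = sqrt(75 - 3785931) = sqrt(-3785856) = 8*I*sqrt(59154)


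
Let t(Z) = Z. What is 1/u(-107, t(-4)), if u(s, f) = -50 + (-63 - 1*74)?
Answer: -1/187 ≈ -0.0053476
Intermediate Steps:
u(s, f) = -187 (u(s, f) = -50 + (-63 - 74) = -50 - 137 = -187)
1/u(-107, t(-4)) = 1/(-187) = -1/187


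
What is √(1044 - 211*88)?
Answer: 2*I*√4381 ≈ 132.38*I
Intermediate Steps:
√(1044 - 211*88) = √(1044 - 18568) = √(-17524) = 2*I*√4381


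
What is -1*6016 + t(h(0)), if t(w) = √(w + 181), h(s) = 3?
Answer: -6016 + 2*√46 ≈ -6002.4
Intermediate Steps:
t(w) = √(181 + w)
-1*6016 + t(h(0)) = -1*6016 + √(181 + 3) = -6016 + √184 = -6016 + 2*√46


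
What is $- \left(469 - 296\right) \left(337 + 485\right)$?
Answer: $-142206$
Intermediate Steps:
$- \left(469 - 296\right) \left(337 + 485\right) = - 173 \cdot 822 = \left(-1\right) 142206 = -142206$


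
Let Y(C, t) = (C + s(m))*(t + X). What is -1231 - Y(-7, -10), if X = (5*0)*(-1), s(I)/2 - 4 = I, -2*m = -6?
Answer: -1161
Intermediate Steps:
m = 3 (m = -1/2*(-6) = 3)
s(I) = 8 + 2*I
X = 0 (X = 0*(-1) = 0)
Y(C, t) = t*(14 + C) (Y(C, t) = (C + (8 + 2*3))*(t + 0) = (C + (8 + 6))*t = (C + 14)*t = (14 + C)*t = t*(14 + C))
-1231 - Y(-7, -10) = -1231 - (-10)*(14 - 7) = -1231 - (-10)*7 = -1231 - 1*(-70) = -1231 + 70 = -1161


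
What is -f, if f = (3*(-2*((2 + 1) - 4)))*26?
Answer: -156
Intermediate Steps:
f = 156 (f = (3*(-2*(3 - 4)))*26 = (3*(-2*(-1)))*26 = (3*2)*26 = 6*26 = 156)
-f = -1*156 = -156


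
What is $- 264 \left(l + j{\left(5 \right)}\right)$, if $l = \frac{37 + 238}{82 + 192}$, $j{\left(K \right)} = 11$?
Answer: $- \frac{434148}{137} \approx -3169.0$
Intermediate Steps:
$l = \frac{275}{274} \approx 1.0036$
$- 264 \left(l + j{\left(5 \right)}\right) = - 264 \left(\frac{275}{274} + 11\right) = \left(-264\right) \frac{3289}{274} = - \frac{434148}{137}$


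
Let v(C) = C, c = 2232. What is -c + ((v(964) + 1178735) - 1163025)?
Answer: 14442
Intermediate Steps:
-c + ((v(964) + 1178735) - 1163025) = -1*2232 + ((964 + 1178735) - 1163025) = -2232 + (1179699 - 1163025) = -2232 + 16674 = 14442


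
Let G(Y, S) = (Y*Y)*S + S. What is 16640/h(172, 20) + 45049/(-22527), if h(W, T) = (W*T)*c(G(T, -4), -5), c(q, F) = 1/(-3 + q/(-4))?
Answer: 1862938061/968661 ≈ 1923.2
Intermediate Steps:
G(Y, S) = S + S*Y² (G(Y, S) = Y²*S + S = S*Y² + S = S + S*Y²)
c(q, F) = 1/(-3 - q/4) (c(q, F) = 1/(-3 + q*(-¼)) = 1/(-3 - q/4))
h(W, T) = -4*T*W/(8 - 4*T²) (h(W, T) = (W*T)*(-4/(12 - 4*(1 + T²))) = (T*W)*(-4/(12 + (-4 - 4*T²))) = (T*W)*(-4/(8 - 4*T²)) = -4*T*W/(8 - 4*T²))
16640/h(172, 20) + 45049/(-22527) = 16640/((20*172/(-2 + 20²))) + 45049/(-22527) = 16640/((20*172/(-2 + 400))) + 45049*(-1/22527) = 16640/((20*172/398)) - 45049/22527 = 16640/((20*172*(1/398))) - 45049/22527 = 16640/(1720/199) - 45049/22527 = 16640*(199/1720) - 45049/22527 = 82784/43 - 45049/22527 = 1862938061/968661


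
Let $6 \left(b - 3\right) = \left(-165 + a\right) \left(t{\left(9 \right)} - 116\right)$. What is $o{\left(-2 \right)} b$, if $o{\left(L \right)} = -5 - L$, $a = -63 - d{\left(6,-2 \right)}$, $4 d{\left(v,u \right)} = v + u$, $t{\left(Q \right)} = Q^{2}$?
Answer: $- \frac{8033}{2} \approx -4016.5$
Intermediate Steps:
$d{\left(v,u \right)} = \frac{u}{4} + \frac{v}{4}$ ($d{\left(v,u \right)} = \frac{v + u}{4} = \frac{u + v}{4} = \frac{u}{4} + \frac{v}{4}$)
$a = -64$ ($a = -63 - \left(\frac{1}{4} \left(-2\right) + \frac{1}{4} \cdot 6\right) = -63 - \left(- \frac{1}{2} + \frac{3}{2}\right) = -63 - 1 = -64$)
$b = \frac{8033}{6}$ ($b = 3 + \frac{\left(-165 - 64\right) \left(9^{2} - 116\right)}{6} = 3 + \frac{\left(-229\right) \left(81 - 116\right)}{6} = 3 + \frac{\left(-229\right) \left(-35\right)}{6} = 3 + \frac{1}{6} \cdot 8015 = 3 + \frac{8015}{6} = \frac{8033}{6} \approx 1338.8$)
$o{\left(-2 \right)} b = \left(-5 - -2\right) \frac{8033}{6} = \left(-5 + 2\right) \frac{8033}{6} = \left(-3\right) \frac{8033}{6} = - \frac{8033}{2}$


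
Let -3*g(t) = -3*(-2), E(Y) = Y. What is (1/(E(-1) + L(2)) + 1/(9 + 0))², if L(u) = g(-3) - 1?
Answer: 25/1296 ≈ 0.019290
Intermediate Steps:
g(t) = -2 (g(t) = -(-1)*(-2) = -⅓*6 = -2)
L(u) = -3 (L(u) = -2 - 1 = -3)
(1/(E(-1) + L(2)) + 1/(9 + 0))² = (1/(-1 - 3) + 1/(9 + 0))² = (1/(-4) + 1/9)² = (-¼ + ⅑)² = (-5/36)² = 25/1296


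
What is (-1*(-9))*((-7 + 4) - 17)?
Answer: -180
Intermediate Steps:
(-1*(-9))*((-7 + 4) - 17) = 9*(-3 - 17) = 9*(-20) = -180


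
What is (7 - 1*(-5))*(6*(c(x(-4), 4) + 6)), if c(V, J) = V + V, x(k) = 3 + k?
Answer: 288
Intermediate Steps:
c(V, J) = 2*V
(7 - 1*(-5))*(6*(c(x(-4), 4) + 6)) = (7 - 1*(-5))*(6*(2*(3 - 4) + 6)) = (7 + 5)*(6*(2*(-1) + 6)) = 12*(6*(-2 + 6)) = 12*(6*4) = 12*24 = 288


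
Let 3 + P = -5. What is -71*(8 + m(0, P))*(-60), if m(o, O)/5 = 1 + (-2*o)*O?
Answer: 55380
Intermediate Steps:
P = -8 (P = -3 - 5 = -8)
m(o, O) = 5 - 10*O*o (m(o, O) = 5*(1 + (-2*o)*O) = 5*(1 - 2*O*o) = 5 - 10*O*o)
-71*(8 + m(0, P))*(-60) = -71*(8 + (5 - 10*(-8)*0))*(-60) = -71*(8 + (5 + 0))*(-60) = -71*(8 + 5)*(-60) = -71*13*(-60) = -923*(-60) = 55380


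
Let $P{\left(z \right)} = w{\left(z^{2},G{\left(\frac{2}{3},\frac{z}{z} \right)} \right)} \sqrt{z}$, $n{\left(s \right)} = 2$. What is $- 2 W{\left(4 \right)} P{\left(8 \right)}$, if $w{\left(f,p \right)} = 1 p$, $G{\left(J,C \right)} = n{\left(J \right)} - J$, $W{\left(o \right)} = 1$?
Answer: $- \frac{16 \sqrt{2}}{3} \approx -7.5425$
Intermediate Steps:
$G{\left(J,C \right)} = 2 - J$
$w{\left(f,p \right)} = p$
$P{\left(z \right)} = \frac{4 \sqrt{z}}{3}$ ($P{\left(z \right)} = \left(2 - \frac{2}{3}\right) \sqrt{z} = \frac{4 \sqrt{z}}{3}$)
$- 2 W{\left(4 \right)} P{\left(8 \right)} = \left(-2\right) 1 \frac{4 \sqrt{8}}{3} = - 2 \frac{4 \cdot 2 \sqrt{2}}{3} = - 2 \frac{8 \sqrt{2}}{3} = - \frac{16 \sqrt{2}}{3}$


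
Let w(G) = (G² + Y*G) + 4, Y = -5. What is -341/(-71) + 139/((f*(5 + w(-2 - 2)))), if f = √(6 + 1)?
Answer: 341/71 + 139*√7/315 ≈ 5.9703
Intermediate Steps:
f = √7 ≈ 2.6458
w(G) = 4 + G² - 5*G (w(G) = (G² - 5*G) + 4 = 4 + G² - 5*G)
-341/(-71) + 139/((f*(5 + w(-2 - 2)))) = -341/(-71) + 139/((√7*(5 + (4 + (-2 - 2)² - 5*(-2 - 2))))) = -341*(-1/71) + 139/((√7*(5 + (4 + (-4)² - 5*(-4))))) = 341/71 + 139/((√7*(5 + (4 + 16 + 20)))) = 341/71 + 139/((√7*(5 + 40))) = 341/71 + 139/((√7*45)) = 341/71 + 139/((45*√7)) = 341/71 + 139*(√7/315) = 341/71 + 139*√7/315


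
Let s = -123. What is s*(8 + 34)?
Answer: -5166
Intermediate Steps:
s*(8 + 34) = -123*(8 + 34) = -123*42 = -5166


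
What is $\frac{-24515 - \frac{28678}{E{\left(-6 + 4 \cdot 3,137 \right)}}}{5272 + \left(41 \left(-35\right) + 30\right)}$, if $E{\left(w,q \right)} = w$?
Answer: $- \frac{87884}{11601} \approx -7.5756$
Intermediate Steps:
$\frac{-24515 - \frac{28678}{E{\left(-6 + 4 \cdot 3,137 \right)}}}{5272 + \left(41 \left(-35\right) + 30\right)} = \frac{-24515 - \frac{28678}{-6 + 4 \cdot 3}}{5272 + \left(41 \left(-35\right) + 30\right)} = \frac{-24515 - \frac{28678}{-6 + 12}}{5272 + \left(-1435 + 30\right)} = \frac{-24515 - \frac{28678}{6}}{5272 - 1405} = \frac{-24515 - \frac{14339}{3}}{3867} = \left(-24515 - \frac{14339}{3}\right) \frac{1}{3867} = \left(- \frac{87884}{3}\right) \frac{1}{3867} = - \frac{87884}{11601}$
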